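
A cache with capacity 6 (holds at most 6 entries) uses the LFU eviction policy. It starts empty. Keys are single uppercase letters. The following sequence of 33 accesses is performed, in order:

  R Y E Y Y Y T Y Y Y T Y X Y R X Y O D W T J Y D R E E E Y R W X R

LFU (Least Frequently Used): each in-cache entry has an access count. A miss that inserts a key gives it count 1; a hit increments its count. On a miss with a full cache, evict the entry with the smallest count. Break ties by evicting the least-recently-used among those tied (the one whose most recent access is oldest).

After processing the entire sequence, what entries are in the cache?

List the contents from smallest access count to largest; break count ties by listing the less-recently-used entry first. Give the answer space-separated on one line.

LFU simulation (capacity=6):
  1. access R: MISS. Cache: [R(c=1)]
  2. access Y: MISS. Cache: [R(c=1) Y(c=1)]
  3. access E: MISS. Cache: [R(c=1) Y(c=1) E(c=1)]
  4. access Y: HIT, count now 2. Cache: [R(c=1) E(c=1) Y(c=2)]
  5. access Y: HIT, count now 3. Cache: [R(c=1) E(c=1) Y(c=3)]
  6. access Y: HIT, count now 4. Cache: [R(c=1) E(c=1) Y(c=4)]
  7. access T: MISS. Cache: [R(c=1) E(c=1) T(c=1) Y(c=4)]
  8. access Y: HIT, count now 5. Cache: [R(c=1) E(c=1) T(c=1) Y(c=5)]
  9. access Y: HIT, count now 6. Cache: [R(c=1) E(c=1) T(c=1) Y(c=6)]
  10. access Y: HIT, count now 7. Cache: [R(c=1) E(c=1) T(c=1) Y(c=7)]
  11. access T: HIT, count now 2. Cache: [R(c=1) E(c=1) T(c=2) Y(c=7)]
  12. access Y: HIT, count now 8. Cache: [R(c=1) E(c=1) T(c=2) Y(c=8)]
  13. access X: MISS. Cache: [R(c=1) E(c=1) X(c=1) T(c=2) Y(c=8)]
  14. access Y: HIT, count now 9. Cache: [R(c=1) E(c=1) X(c=1) T(c=2) Y(c=9)]
  15. access R: HIT, count now 2. Cache: [E(c=1) X(c=1) T(c=2) R(c=2) Y(c=9)]
  16. access X: HIT, count now 2. Cache: [E(c=1) T(c=2) R(c=2) X(c=2) Y(c=9)]
  17. access Y: HIT, count now 10. Cache: [E(c=1) T(c=2) R(c=2) X(c=2) Y(c=10)]
  18. access O: MISS. Cache: [E(c=1) O(c=1) T(c=2) R(c=2) X(c=2) Y(c=10)]
  19. access D: MISS, evict E(c=1). Cache: [O(c=1) D(c=1) T(c=2) R(c=2) X(c=2) Y(c=10)]
  20. access W: MISS, evict O(c=1). Cache: [D(c=1) W(c=1) T(c=2) R(c=2) X(c=2) Y(c=10)]
  21. access T: HIT, count now 3. Cache: [D(c=1) W(c=1) R(c=2) X(c=2) T(c=3) Y(c=10)]
  22. access J: MISS, evict D(c=1). Cache: [W(c=1) J(c=1) R(c=2) X(c=2) T(c=3) Y(c=10)]
  23. access Y: HIT, count now 11. Cache: [W(c=1) J(c=1) R(c=2) X(c=2) T(c=3) Y(c=11)]
  24. access D: MISS, evict W(c=1). Cache: [J(c=1) D(c=1) R(c=2) X(c=2) T(c=3) Y(c=11)]
  25. access R: HIT, count now 3. Cache: [J(c=1) D(c=1) X(c=2) T(c=3) R(c=3) Y(c=11)]
  26. access E: MISS, evict J(c=1). Cache: [D(c=1) E(c=1) X(c=2) T(c=3) R(c=3) Y(c=11)]
  27. access E: HIT, count now 2. Cache: [D(c=1) X(c=2) E(c=2) T(c=3) R(c=3) Y(c=11)]
  28. access E: HIT, count now 3. Cache: [D(c=1) X(c=2) T(c=3) R(c=3) E(c=3) Y(c=11)]
  29. access Y: HIT, count now 12. Cache: [D(c=1) X(c=2) T(c=3) R(c=3) E(c=3) Y(c=12)]
  30. access R: HIT, count now 4. Cache: [D(c=1) X(c=2) T(c=3) E(c=3) R(c=4) Y(c=12)]
  31. access W: MISS, evict D(c=1). Cache: [W(c=1) X(c=2) T(c=3) E(c=3) R(c=4) Y(c=12)]
  32. access X: HIT, count now 3. Cache: [W(c=1) T(c=3) E(c=3) X(c=3) R(c=4) Y(c=12)]
  33. access R: HIT, count now 5. Cache: [W(c=1) T(c=3) E(c=3) X(c=3) R(c=5) Y(c=12)]
Total: 21 hits, 12 misses, 6 evictions

Answer: W T E X R Y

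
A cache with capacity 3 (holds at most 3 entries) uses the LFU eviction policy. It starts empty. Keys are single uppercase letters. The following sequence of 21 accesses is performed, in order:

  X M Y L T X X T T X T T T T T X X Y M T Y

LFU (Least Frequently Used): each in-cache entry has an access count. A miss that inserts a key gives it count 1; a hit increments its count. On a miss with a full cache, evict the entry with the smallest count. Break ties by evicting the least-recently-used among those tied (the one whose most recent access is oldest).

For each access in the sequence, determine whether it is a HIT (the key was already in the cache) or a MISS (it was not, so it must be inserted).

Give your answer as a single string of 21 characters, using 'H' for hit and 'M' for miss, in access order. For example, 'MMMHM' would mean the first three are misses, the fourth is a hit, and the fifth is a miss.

LFU simulation (capacity=3):
  1. access X: MISS. Cache: [X(c=1)]
  2. access M: MISS. Cache: [X(c=1) M(c=1)]
  3. access Y: MISS. Cache: [X(c=1) M(c=1) Y(c=1)]
  4. access L: MISS, evict X(c=1). Cache: [M(c=1) Y(c=1) L(c=1)]
  5. access T: MISS, evict M(c=1). Cache: [Y(c=1) L(c=1) T(c=1)]
  6. access X: MISS, evict Y(c=1). Cache: [L(c=1) T(c=1) X(c=1)]
  7. access X: HIT, count now 2. Cache: [L(c=1) T(c=1) X(c=2)]
  8. access T: HIT, count now 2. Cache: [L(c=1) X(c=2) T(c=2)]
  9. access T: HIT, count now 3. Cache: [L(c=1) X(c=2) T(c=3)]
  10. access X: HIT, count now 3. Cache: [L(c=1) T(c=3) X(c=3)]
  11. access T: HIT, count now 4. Cache: [L(c=1) X(c=3) T(c=4)]
  12. access T: HIT, count now 5. Cache: [L(c=1) X(c=3) T(c=5)]
  13. access T: HIT, count now 6. Cache: [L(c=1) X(c=3) T(c=6)]
  14. access T: HIT, count now 7. Cache: [L(c=1) X(c=3) T(c=7)]
  15. access T: HIT, count now 8. Cache: [L(c=1) X(c=3) T(c=8)]
  16. access X: HIT, count now 4. Cache: [L(c=1) X(c=4) T(c=8)]
  17. access X: HIT, count now 5. Cache: [L(c=1) X(c=5) T(c=8)]
  18. access Y: MISS, evict L(c=1). Cache: [Y(c=1) X(c=5) T(c=8)]
  19. access M: MISS, evict Y(c=1). Cache: [M(c=1) X(c=5) T(c=8)]
  20. access T: HIT, count now 9. Cache: [M(c=1) X(c=5) T(c=9)]
  21. access Y: MISS, evict M(c=1). Cache: [Y(c=1) X(c=5) T(c=9)]
Total: 12 hits, 9 misses, 6 evictions

Answer: MMMMMMHHHHHHHHHHHMMHM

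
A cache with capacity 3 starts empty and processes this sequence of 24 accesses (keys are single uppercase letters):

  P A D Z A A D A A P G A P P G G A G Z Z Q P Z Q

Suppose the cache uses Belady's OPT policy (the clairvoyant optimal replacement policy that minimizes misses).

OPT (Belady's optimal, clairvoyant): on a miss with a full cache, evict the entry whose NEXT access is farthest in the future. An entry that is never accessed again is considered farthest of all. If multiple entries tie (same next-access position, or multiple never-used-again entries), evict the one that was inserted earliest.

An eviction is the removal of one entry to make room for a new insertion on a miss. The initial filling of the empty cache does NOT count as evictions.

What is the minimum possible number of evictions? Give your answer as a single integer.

OPT (Belady) simulation (capacity=3):
  1. access P: MISS. Cache: [P]
  2. access A: MISS. Cache: [P A]
  3. access D: MISS. Cache: [P A D]
  4. access Z: MISS, evict P (next use: step 10). Cache: [A D Z]
  5. access A: HIT. Next use of A: step 6. Cache: [A D Z]
  6. access A: HIT. Next use of A: step 8. Cache: [A D Z]
  7. access D: HIT. Next use of D: never. Cache: [A D Z]
  8. access A: HIT. Next use of A: step 9. Cache: [A D Z]
  9. access A: HIT. Next use of A: step 12. Cache: [A D Z]
  10. access P: MISS, evict D (next use: never). Cache: [A Z P]
  11. access G: MISS, evict Z (next use: step 19). Cache: [A P G]
  12. access A: HIT. Next use of A: step 17. Cache: [A P G]
  13. access P: HIT. Next use of P: step 14. Cache: [A P G]
  14. access P: HIT. Next use of P: step 22. Cache: [A P G]
  15. access G: HIT. Next use of G: step 16. Cache: [A P G]
  16. access G: HIT. Next use of G: step 18. Cache: [A P G]
  17. access A: HIT. Next use of A: never. Cache: [A P G]
  18. access G: HIT. Next use of G: never. Cache: [A P G]
  19. access Z: MISS, evict A (next use: never). Cache: [P G Z]
  20. access Z: HIT. Next use of Z: step 23. Cache: [P G Z]
  21. access Q: MISS, evict G (next use: never). Cache: [P Z Q]
  22. access P: HIT. Next use of P: never. Cache: [P Z Q]
  23. access Z: HIT. Next use of Z: never. Cache: [P Z Q]
  24. access Q: HIT. Next use of Q: never. Cache: [P Z Q]
Total: 16 hits, 8 misses, 5 evictions

Answer: 5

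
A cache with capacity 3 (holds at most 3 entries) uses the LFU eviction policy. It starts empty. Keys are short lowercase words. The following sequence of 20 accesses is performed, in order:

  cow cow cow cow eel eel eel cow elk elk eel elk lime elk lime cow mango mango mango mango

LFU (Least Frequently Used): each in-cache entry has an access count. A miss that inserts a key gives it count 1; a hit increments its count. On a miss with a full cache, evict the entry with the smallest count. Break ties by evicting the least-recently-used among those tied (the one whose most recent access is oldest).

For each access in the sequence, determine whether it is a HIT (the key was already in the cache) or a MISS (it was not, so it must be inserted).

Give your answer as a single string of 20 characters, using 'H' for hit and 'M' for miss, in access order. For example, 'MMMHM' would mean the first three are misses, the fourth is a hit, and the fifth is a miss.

LFU simulation (capacity=3):
  1. access cow: MISS. Cache: [cow(c=1)]
  2. access cow: HIT, count now 2. Cache: [cow(c=2)]
  3. access cow: HIT, count now 3. Cache: [cow(c=3)]
  4. access cow: HIT, count now 4. Cache: [cow(c=4)]
  5. access eel: MISS. Cache: [eel(c=1) cow(c=4)]
  6. access eel: HIT, count now 2. Cache: [eel(c=2) cow(c=4)]
  7. access eel: HIT, count now 3. Cache: [eel(c=3) cow(c=4)]
  8. access cow: HIT, count now 5. Cache: [eel(c=3) cow(c=5)]
  9. access elk: MISS. Cache: [elk(c=1) eel(c=3) cow(c=5)]
  10. access elk: HIT, count now 2. Cache: [elk(c=2) eel(c=3) cow(c=5)]
  11. access eel: HIT, count now 4. Cache: [elk(c=2) eel(c=4) cow(c=5)]
  12. access elk: HIT, count now 3. Cache: [elk(c=3) eel(c=4) cow(c=5)]
  13. access lime: MISS, evict elk(c=3). Cache: [lime(c=1) eel(c=4) cow(c=5)]
  14. access elk: MISS, evict lime(c=1). Cache: [elk(c=1) eel(c=4) cow(c=5)]
  15. access lime: MISS, evict elk(c=1). Cache: [lime(c=1) eel(c=4) cow(c=5)]
  16. access cow: HIT, count now 6. Cache: [lime(c=1) eel(c=4) cow(c=6)]
  17. access mango: MISS, evict lime(c=1). Cache: [mango(c=1) eel(c=4) cow(c=6)]
  18. access mango: HIT, count now 2. Cache: [mango(c=2) eel(c=4) cow(c=6)]
  19. access mango: HIT, count now 3. Cache: [mango(c=3) eel(c=4) cow(c=6)]
  20. access mango: HIT, count now 4. Cache: [eel(c=4) mango(c=4) cow(c=6)]
Total: 13 hits, 7 misses, 4 evictions

Answer: MHHHMHHHMHHHMMMHMHHH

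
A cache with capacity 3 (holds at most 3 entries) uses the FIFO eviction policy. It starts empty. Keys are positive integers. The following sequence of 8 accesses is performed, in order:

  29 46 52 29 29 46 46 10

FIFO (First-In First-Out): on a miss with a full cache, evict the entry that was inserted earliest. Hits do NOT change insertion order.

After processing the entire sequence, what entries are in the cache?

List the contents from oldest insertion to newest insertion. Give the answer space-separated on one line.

Answer: 46 52 10

Derivation:
FIFO simulation (capacity=3):
  1. access 29: MISS. Cache (old->new): [29]
  2. access 46: MISS. Cache (old->new): [29 46]
  3. access 52: MISS. Cache (old->new): [29 46 52]
  4. access 29: HIT. Cache (old->new): [29 46 52]
  5. access 29: HIT. Cache (old->new): [29 46 52]
  6. access 46: HIT. Cache (old->new): [29 46 52]
  7. access 46: HIT. Cache (old->new): [29 46 52]
  8. access 10: MISS, evict 29. Cache (old->new): [46 52 10]
Total: 4 hits, 4 misses, 1 evictions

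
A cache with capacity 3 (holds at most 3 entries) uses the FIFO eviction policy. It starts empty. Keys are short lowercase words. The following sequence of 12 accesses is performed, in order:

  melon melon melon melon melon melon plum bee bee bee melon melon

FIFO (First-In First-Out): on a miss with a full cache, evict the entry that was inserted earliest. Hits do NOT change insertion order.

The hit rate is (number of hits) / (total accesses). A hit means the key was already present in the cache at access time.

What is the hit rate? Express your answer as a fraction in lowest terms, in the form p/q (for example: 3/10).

Answer: 3/4

Derivation:
FIFO simulation (capacity=3):
  1. access melon: MISS. Cache (old->new): [melon]
  2. access melon: HIT. Cache (old->new): [melon]
  3. access melon: HIT. Cache (old->new): [melon]
  4. access melon: HIT. Cache (old->new): [melon]
  5. access melon: HIT. Cache (old->new): [melon]
  6. access melon: HIT. Cache (old->new): [melon]
  7. access plum: MISS. Cache (old->new): [melon plum]
  8. access bee: MISS. Cache (old->new): [melon plum bee]
  9. access bee: HIT. Cache (old->new): [melon plum bee]
  10. access bee: HIT. Cache (old->new): [melon plum bee]
  11. access melon: HIT. Cache (old->new): [melon plum bee]
  12. access melon: HIT. Cache (old->new): [melon plum bee]
Total: 9 hits, 3 misses, 0 evictions

Hit rate = 9/12 = 3/4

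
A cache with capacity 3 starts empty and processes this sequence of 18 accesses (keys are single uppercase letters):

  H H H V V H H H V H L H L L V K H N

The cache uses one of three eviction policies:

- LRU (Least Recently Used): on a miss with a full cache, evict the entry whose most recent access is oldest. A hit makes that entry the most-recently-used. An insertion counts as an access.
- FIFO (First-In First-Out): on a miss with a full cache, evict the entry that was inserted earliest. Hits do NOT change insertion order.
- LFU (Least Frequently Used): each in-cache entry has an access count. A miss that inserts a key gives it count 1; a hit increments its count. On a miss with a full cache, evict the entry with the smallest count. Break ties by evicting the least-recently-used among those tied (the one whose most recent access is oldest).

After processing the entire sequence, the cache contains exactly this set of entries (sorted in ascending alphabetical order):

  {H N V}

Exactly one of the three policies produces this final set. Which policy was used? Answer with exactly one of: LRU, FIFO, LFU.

Simulating under each policy and comparing final sets:
  LRU: final set = {H K N} -> differs
  FIFO: final set = {H K N} -> differs
  LFU: final set = {H N V} -> MATCHES target
Only LFU produces the target set.

Answer: LFU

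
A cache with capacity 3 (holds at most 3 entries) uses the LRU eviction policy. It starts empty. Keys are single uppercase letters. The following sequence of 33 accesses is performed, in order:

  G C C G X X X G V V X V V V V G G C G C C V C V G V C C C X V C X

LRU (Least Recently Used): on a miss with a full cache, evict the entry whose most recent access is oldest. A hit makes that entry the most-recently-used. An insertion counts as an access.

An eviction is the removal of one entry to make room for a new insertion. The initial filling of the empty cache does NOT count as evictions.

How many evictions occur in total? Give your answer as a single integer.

LRU simulation (capacity=3):
  1. access G: MISS. Cache (LRU->MRU): [G]
  2. access C: MISS. Cache (LRU->MRU): [G C]
  3. access C: HIT. Cache (LRU->MRU): [G C]
  4. access G: HIT. Cache (LRU->MRU): [C G]
  5. access X: MISS. Cache (LRU->MRU): [C G X]
  6. access X: HIT. Cache (LRU->MRU): [C G X]
  7. access X: HIT. Cache (LRU->MRU): [C G X]
  8. access G: HIT. Cache (LRU->MRU): [C X G]
  9. access V: MISS, evict C. Cache (LRU->MRU): [X G V]
  10. access V: HIT. Cache (LRU->MRU): [X G V]
  11. access X: HIT. Cache (LRU->MRU): [G V X]
  12. access V: HIT. Cache (LRU->MRU): [G X V]
  13. access V: HIT. Cache (LRU->MRU): [G X V]
  14. access V: HIT. Cache (LRU->MRU): [G X V]
  15. access V: HIT. Cache (LRU->MRU): [G X V]
  16. access G: HIT. Cache (LRU->MRU): [X V G]
  17. access G: HIT. Cache (LRU->MRU): [X V G]
  18. access C: MISS, evict X. Cache (LRU->MRU): [V G C]
  19. access G: HIT. Cache (LRU->MRU): [V C G]
  20. access C: HIT. Cache (LRU->MRU): [V G C]
  21. access C: HIT. Cache (LRU->MRU): [V G C]
  22. access V: HIT. Cache (LRU->MRU): [G C V]
  23. access C: HIT. Cache (LRU->MRU): [G V C]
  24. access V: HIT. Cache (LRU->MRU): [G C V]
  25. access G: HIT. Cache (LRU->MRU): [C V G]
  26. access V: HIT. Cache (LRU->MRU): [C G V]
  27. access C: HIT. Cache (LRU->MRU): [G V C]
  28. access C: HIT. Cache (LRU->MRU): [G V C]
  29. access C: HIT. Cache (LRU->MRU): [G V C]
  30. access X: MISS, evict G. Cache (LRU->MRU): [V C X]
  31. access V: HIT. Cache (LRU->MRU): [C X V]
  32. access C: HIT. Cache (LRU->MRU): [X V C]
  33. access X: HIT. Cache (LRU->MRU): [V C X]
Total: 27 hits, 6 misses, 3 evictions

Answer: 3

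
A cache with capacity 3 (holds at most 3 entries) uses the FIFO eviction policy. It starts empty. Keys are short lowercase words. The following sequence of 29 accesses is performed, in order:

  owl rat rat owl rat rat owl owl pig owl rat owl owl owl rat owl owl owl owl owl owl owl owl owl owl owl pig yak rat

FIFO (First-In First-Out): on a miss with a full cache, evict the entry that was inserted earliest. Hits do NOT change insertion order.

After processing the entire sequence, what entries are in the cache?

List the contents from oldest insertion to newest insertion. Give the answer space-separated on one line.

Answer: rat pig yak

Derivation:
FIFO simulation (capacity=3):
  1. access owl: MISS. Cache (old->new): [owl]
  2. access rat: MISS. Cache (old->new): [owl rat]
  3. access rat: HIT. Cache (old->new): [owl rat]
  4. access owl: HIT. Cache (old->new): [owl rat]
  5. access rat: HIT. Cache (old->new): [owl rat]
  6. access rat: HIT. Cache (old->new): [owl rat]
  7. access owl: HIT. Cache (old->new): [owl rat]
  8. access owl: HIT. Cache (old->new): [owl rat]
  9. access pig: MISS. Cache (old->new): [owl rat pig]
  10. access owl: HIT. Cache (old->new): [owl rat pig]
  11. access rat: HIT. Cache (old->new): [owl rat pig]
  12. access owl: HIT. Cache (old->new): [owl rat pig]
  13. access owl: HIT. Cache (old->new): [owl rat pig]
  14. access owl: HIT. Cache (old->new): [owl rat pig]
  15. access rat: HIT. Cache (old->new): [owl rat pig]
  16. access owl: HIT. Cache (old->new): [owl rat pig]
  17. access owl: HIT. Cache (old->new): [owl rat pig]
  18. access owl: HIT. Cache (old->new): [owl rat pig]
  19. access owl: HIT. Cache (old->new): [owl rat pig]
  20. access owl: HIT. Cache (old->new): [owl rat pig]
  21. access owl: HIT. Cache (old->new): [owl rat pig]
  22. access owl: HIT. Cache (old->new): [owl rat pig]
  23. access owl: HIT. Cache (old->new): [owl rat pig]
  24. access owl: HIT. Cache (old->new): [owl rat pig]
  25. access owl: HIT. Cache (old->new): [owl rat pig]
  26. access owl: HIT. Cache (old->new): [owl rat pig]
  27. access pig: HIT. Cache (old->new): [owl rat pig]
  28. access yak: MISS, evict owl. Cache (old->new): [rat pig yak]
  29. access rat: HIT. Cache (old->new): [rat pig yak]
Total: 25 hits, 4 misses, 1 evictions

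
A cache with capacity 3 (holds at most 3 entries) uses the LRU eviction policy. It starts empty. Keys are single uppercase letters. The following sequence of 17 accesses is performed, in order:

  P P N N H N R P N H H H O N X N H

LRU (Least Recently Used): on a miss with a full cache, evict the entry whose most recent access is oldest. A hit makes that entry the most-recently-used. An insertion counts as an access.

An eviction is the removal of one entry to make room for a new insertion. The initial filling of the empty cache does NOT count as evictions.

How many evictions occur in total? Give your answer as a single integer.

LRU simulation (capacity=3):
  1. access P: MISS. Cache (LRU->MRU): [P]
  2. access P: HIT. Cache (LRU->MRU): [P]
  3. access N: MISS. Cache (LRU->MRU): [P N]
  4. access N: HIT. Cache (LRU->MRU): [P N]
  5. access H: MISS. Cache (LRU->MRU): [P N H]
  6. access N: HIT. Cache (LRU->MRU): [P H N]
  7. access R: MISS, evict P. Cache (LRU->MRU): [H N R]
  8. access P: MISS, evict H. Cache (LRU->MRU): [N R P]
  9. access N: HIT. Cache (LRU->MRU): [R P N]
  10. access H: MISS, evict R. Cache (LRU->MRU): [P N H]
  11. access H: HIT. Cache (LRU->MRU): [P N H]
  12. access H: HIT. Cache (LRU->MRU): [P N H]
  13. access O: MISS, evict P. Cache (LRU->MRU): [N H O]
  14. access N: HIT. Cache (LRU->MRU): [H O N]
  15. access X: MISS, evict H. Cache (LRU->MRU): [O N X]
  16. access N: HIT. Cache (LRU->MRU): [O X N]
  17. access H: MISS, evict O. Cache (LRU->MRU): [X N H]
Total: 8 hits, 9 misses, 6 evictions

Answer: 6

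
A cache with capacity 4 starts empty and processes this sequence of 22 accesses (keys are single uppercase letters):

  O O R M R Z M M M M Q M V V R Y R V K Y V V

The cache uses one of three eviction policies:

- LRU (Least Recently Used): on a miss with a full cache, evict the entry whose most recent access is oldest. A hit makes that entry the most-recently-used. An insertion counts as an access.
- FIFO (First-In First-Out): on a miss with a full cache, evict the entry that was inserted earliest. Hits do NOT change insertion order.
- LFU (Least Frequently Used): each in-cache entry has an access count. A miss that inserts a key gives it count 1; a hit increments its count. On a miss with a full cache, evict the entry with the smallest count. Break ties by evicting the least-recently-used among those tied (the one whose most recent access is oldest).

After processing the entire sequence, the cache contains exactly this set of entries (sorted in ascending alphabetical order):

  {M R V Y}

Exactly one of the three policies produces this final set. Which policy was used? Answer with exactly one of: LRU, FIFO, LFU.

Answer: LFU

Derivation:
Simulating under each policy and comparing final sets:
  LRU: final set = {K R V Y} -> differs
  FIFO: final set = {K R V Y} -> differs
  LFU: final set = {M R V Y} -> MATCHES target
Only LFU produces the target set.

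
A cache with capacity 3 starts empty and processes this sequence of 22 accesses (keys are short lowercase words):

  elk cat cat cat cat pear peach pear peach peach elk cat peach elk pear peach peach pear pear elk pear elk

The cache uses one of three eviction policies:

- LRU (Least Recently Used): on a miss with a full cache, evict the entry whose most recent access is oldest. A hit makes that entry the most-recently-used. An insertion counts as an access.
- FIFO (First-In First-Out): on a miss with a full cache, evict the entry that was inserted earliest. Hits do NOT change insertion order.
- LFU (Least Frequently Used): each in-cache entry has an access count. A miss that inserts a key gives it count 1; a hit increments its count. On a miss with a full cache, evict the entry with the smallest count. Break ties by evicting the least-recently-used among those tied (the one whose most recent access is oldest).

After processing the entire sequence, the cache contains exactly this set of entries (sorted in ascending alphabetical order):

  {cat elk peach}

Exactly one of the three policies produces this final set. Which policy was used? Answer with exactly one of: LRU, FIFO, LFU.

Simulating under each policy and comparing final sets:
  LRU: final set = {elk peach pear} -> differs
  FIFO: final set = {elk peach pear} -> differs
  LFU: final set = {cat elk peach} -> MATCHES target
Only LFU produces the target set.

Answer: LFU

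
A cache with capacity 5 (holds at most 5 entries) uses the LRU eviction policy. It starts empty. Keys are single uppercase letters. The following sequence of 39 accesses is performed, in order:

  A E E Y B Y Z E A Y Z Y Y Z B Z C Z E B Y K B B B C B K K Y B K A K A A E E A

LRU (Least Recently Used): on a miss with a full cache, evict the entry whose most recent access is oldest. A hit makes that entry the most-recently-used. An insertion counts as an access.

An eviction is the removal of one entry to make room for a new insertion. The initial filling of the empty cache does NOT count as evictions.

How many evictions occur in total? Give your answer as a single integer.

Answer: 6

Derivation:
LRU simulation (capacity=5):
  1. access A: MISS. Cache (LRU->MRU): [A]
  2. access E: MISS. Cache (LRU->MRU): [A E]
  3. access E: HIT. Cache (LRU->MRU): [A E]
  4. access Y: MISS. Cache (LRU->MRU): [A E Y]
  5. access B: MISS. Cache (LRU->MRU): [A E Y B]
  6. access Y: HIT. Cache (LRU->MRU): [A E B Y]
  7. access Z: MISS. Cache (LRU->MRU): [A E B Y Z]
  8. access E: HIT. Cache (LRU->MRU): [A B Y Z E]
  9. access A: HIT. Cache (LRU->MRU): [B Y Z E A]
  10. access Y: HIT. Cache (LRU->MRU): [B Z E A Y]
  11. access Z: HIT. Cache (LRU->MRU): [B E A Y Z]
  12. access Y: HIT. Cache (LRU->MRU): [B E A Z Y]
  13. access Y: HIT. Cache (LRU->MRU): [B E A Z Y]
  14. access Z: HIT. Cache (LRU->MRU): [B E A Y Z]
  15. access B: HIT. Cache (LRU->MRU): [E A Y Z B]
  16. access Z: HIT. Cache (LRU->MRU): [E A Y B Z]
  17. access C: MISS, evict E. Cache (LRU->MRU): [A Y B Z C]
  18. access Z: HIT. Cache (LRU->MRU): [A Y B C Z]
  19. access E: MISS, evict A. Cache (LRU->MRU): [Y B C Z E]
  20. access B: HIT. Cache (LRU->MRU): [Y C Z E B]
  21. access Y: HIT. Cache (LRU->MRU): [C Z E B Y]
  22. access K: MISS, evict C. Cache (LRU->MRU): [Z E B Y K]
  23. access B: HIT. Cache (LRU->MRU): [Z E Y K B]
  24. access B: HIT. Cache (LRU->MRU): [Z E Y K B]
  25. access B: HIT. Cache (LRU->MRU): [Z E Y K B]
  26. access C: MISS, evict Z. Cache (LRU->MRU): [E Y K B C]
  27. access B: HIT. Cache (LRU->MRU): [E Y K C B]
  28. access K: HIT. Cache (LRU->MRU): [E Y C B K]
  29. access K: HIT. Cache (LRU->MRU): [E Y C B K]
  30. access Y: HIT. Cache (LRU->MRU): [E C B K Y]
  31. access B: HIT. Cache (LRU->MRU): [E C K Y B]
  32. access K: HIT. Cache (LRU->MRU): [E C Y B K]
  33. access A: MISS, evict E. Cache (LRU->MRU): [C Y B K A]
  34. access K: HIT. Cache (LRU->MRU): [C Y B A K]
  35. access A: HIT. Cache (LRU->MRU): [C Y B K A]
  36. access A: HIT. Cache (LRU->MRU): [C Y B K A]
  37. access E: MISS, evict C. Cache (LRU->MRU): [Y B K A E]
  38. access E: HIT. Cache (LRU->MRU): [Y B K A E]
  39. access A: HIT. Cache (LRU->MRU): [Y B K E A]
Total: 28 hits, 11 misses, 6 evictions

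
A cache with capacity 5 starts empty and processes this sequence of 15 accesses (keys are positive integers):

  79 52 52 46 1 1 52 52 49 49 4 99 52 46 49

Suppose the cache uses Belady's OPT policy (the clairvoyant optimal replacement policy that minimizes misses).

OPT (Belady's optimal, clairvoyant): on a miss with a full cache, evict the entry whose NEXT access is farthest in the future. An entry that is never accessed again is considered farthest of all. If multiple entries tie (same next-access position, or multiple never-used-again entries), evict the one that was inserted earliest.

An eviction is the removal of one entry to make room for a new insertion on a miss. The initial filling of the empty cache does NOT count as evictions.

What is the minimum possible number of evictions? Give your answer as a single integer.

Answer: 2

Derivation:
OPT (Belady) simulation (capacity=5):
  1. access 79: MISS. Cache: [79]
  2. access 52: MISS. Cache: [79 52]
  3. access 52: HIT. Next use of 52: step 7. Cache: [79 52]
  4. access 46: MISS. Cache: [79 52 46]
  5. access 1: MISS. Cache: [79 52 46 1]
  6. access 1: HIT. Next use of 1: never. Cache: [79 52 46 1]
  7. access 52: HIT. Next use of 52: step 8. Cache: [79 52 46 1]
  8. access 52: HIT. Next use of 52: step 13. Cache: [79 52 46 1]
  9. access 49: MISS. Cache: [79 52 46 1 49]
  10. access 49: HIT. Next use of 49: step 15. Cache: [79 52 46 1 49]
  11. access 4: MISS, evict 79 (next use: never). Cache: [52 46 1 49 4]
  12. access 99: MISS, evict 1 (next use: never). Cache: [52 46 49 4 99]
  13. access 52: HIT. Next use of 52: never. Cache: [52 46 49 4 99]
  14. access 46: HIT. Next use of 46: never. Cache: [52 46 49 4 99]
  15. access 49: HIT. Next use of 49: never. Cache: [52 46 49 4 99]
Total: 8 hits, 7 misses, 2 evictions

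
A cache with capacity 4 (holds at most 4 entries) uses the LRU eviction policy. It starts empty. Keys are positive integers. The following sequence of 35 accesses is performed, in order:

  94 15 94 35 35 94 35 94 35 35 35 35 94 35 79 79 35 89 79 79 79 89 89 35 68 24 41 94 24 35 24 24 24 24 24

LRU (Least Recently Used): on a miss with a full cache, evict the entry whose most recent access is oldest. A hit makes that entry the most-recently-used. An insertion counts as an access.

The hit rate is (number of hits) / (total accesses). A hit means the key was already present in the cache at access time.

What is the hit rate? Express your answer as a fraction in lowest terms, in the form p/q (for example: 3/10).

Answer: 5/7

Derivation:
LRU simulation (capacity=4):
  1. access 94: MISS. Cache (LRU->MRU): [94]
  2. access 15: MISS. Cache (LRU->MRU): [94 15]
  3. access 94: HIT. Cache (LRU->MRU): [15 94]
  4. access 35: MISS. Cache (LRU->MRU): [15 94 35]
  5. access 35: HIT. Cache (LRU->MRU): [15 94 35]
  6. access 94: HIT. Cache (LRU->MRU): [15 35 94]
  7. access 35: HIT. Cache (LRU->MRU): [15 94 35]
  8. access 94: HIT. Cache (LRU->MRU): [15 35 94]
  9. access 35: HIT. Cache (LRU->MRU): [15 94 35]
  10. access 35: HIT. Cache (LRU->MRU): [15 94 35]
  11. access 35: HIT. Cache (LRU->MRU): [15 94 35]
  12. access 35: HIT. Cache (LRU->MRU): [15 94 35]
  13. access 94: HIT. Cache (LRU->MRU): [15 35 94]
  14. access 35: HIT. Cache (LRU->MRU): [15 94 35]
  15. access 79: MISS. Cache (LRU->MRU): [15 94 35 79]
  16. access 79: HIT. Cache (LRU->MRU): [15 94 35 79]
  17. access 35: HIT. Cache (LRU->MRU): [15 94 79 35]
  18. access 89: MISS, evict 15. Cache (LRU->MRU): [94 79 35 89]
  19. access 79: HIT. Cache (LRU->MRU): [94 35 89 79]
  20. access 79: HIT. Cache (LRU->MRU): [94 35 89 79]
  21. access 79: HIT. Cache (LRU->MRU): [94 35 89 79]
  22. access 89: HIT. Cache (LRU->MRU): [94 35 79 89]
  23. access 89: HIT. Cache (LRU->MRU): [94 35 79 89]
  24. access 35: HIT. Cache (LRU->MRU): [94 79 89 35]
  25. access 68: MISS, evict 94. Cache (LRU->MRU): [79 89 35 68]
  26. access 24: MISS, evict 79. Cache (LRU->MRU): [89 35 68 24]
  27. access 41: MISS, evict 89. Cache (LRU->MRU): [35 68 24 41]
  28. access 94: MISS, evict 35. Cache (LRU->MRU): [68 24 41 94]
  29. access 24: HIT. Cache (LRU->MRU): [68 41 94 24]
  30. access 35: MISS, evict 68. Cache (LRU->MRU): [41 94 24 35]
  31. access 24: HIT. Cache (LRU->MRU): [41 94 35 24]
  32. access 24: HIT. Cache (LRU->MRU): [41 94 35 24]
  33. access 24: HIT. Cache (LRU->MRU): [41 94 35 24]
  34. access 24: HIT. Cache (LRU->MRU): [41 94 35 24]
  35. access 24: HIT. Cache (LRU->MRU): [41 94 35 24]
Total: 25 hits, 10 misses, 6 evictions

Hit rate = 25/35 = 5/7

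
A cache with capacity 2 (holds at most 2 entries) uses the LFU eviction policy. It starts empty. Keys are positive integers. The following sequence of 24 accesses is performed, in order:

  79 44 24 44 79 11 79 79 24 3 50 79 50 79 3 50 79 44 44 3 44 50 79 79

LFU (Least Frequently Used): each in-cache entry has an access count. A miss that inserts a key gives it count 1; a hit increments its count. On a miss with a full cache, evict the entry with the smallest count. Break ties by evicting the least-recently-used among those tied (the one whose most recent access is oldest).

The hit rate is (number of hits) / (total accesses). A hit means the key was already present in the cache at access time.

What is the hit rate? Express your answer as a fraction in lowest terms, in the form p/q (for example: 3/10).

LFU simulation (capacity=2):
  1. access 79: MISS. Cache: [79(c=1)]
  2. access 44: MISS. Cache: [79(c=1) 44(c=1)]
  3. access 24: MISS, evict 79(c=1). Cache: [44(c=1) 24(c=1)]
  4. access 44: HIT, count now 2. Cache: [24(c=1) 44(c=2)]
  5. access 79: MISS, evict 24(c=1). Cache: [79(c=1) 44(c=2)]
  6. access 11: MISS, evict 79(c=1). Cache: [11(c=1) 44(c=2)]
  7. access 79: MISS, evict 11(c=1). Cache: [79(c=1) 44(c=2)]
  8. access 79: HIT, count now 2. Cache: [44(c=2) 79(c=2)]
  9. access 24: MISS, evict 44(c=2). Cache: [24(c=1) 79(c=2)]
  10. access 3: MISS, evict 24(c=1). Cache: [3(c=1) 79(c=2)]
  11. access 50: MISS, evict 3(c=1). Cache: [50(c=1) 79(c=2)]
  12. access 79: HIT, count now 3. Cache: [50(c=1) 79(c=3)]
  13. access 50: HIT, count now 2. Cache: [50(c=2) 79(c=3)]
  14. access 79: HIT, count now 4. Cache: [50(c=2) 79(c=4)]
  15. access 3: MISS, evict 50(c=2). Cache: [3(c=1) 79(c=4)]
  16. access 50: MISS, evict 3(c=1). Cache: [50(c=1) 79(c=4)]
  17. access 79: HIT, count now 5. Cache: [50(c=1) 79(c=5)]
  18. access 44: MISS, evict 50(c=1). Cache: [44(c=1) 79(c=5)]
  19. access 44: HIT, count now 2. Cache: [44(c=2) 79(c=5)]
  20. access 3: MISS, evict 44(c=2). Cache: [3(c=1) 79(c=5)]
  21. access 44: MISS, evict 3(c=1). Cache: [44(c=1) 79(c=5)]
  22. access 50: MISS, evict 44(c=1). Cache: [50(c=1) 79(c=5)]
  23. access 79: HIT, count now 6. Cache: [50(c=1) 79(c=6)]
  24. access 79: HIT, count now 7. Cache: [50(c=1) 79(c=7)]
Total: 9 hits, 15 misses, 13 evictions

Hit rate = 9/24 = 3/8

Answer: 3/8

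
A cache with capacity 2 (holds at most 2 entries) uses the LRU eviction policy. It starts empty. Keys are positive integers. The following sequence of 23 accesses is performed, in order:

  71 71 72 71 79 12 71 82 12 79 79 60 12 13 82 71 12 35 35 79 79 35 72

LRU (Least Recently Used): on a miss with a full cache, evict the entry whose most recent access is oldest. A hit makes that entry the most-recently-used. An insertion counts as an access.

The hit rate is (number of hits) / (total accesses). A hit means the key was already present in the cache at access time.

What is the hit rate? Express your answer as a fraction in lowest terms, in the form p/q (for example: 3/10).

LRU simulation (capacity=2):
  1. access 71: MISS. Cache (LRU->MRU): [71]
  2. access 71: HIT. Cache (LRU->MRU): [71]
  3. access 72: MISS. Cache (LRU->MRU): [71 72]
  4. access 71: HIT. Cache (LRU->MRU): [72 71]
  5. access 79: MISS, evict 72. Cache (LRU->MRU): [71 79]
  6. access 12: MISS, evict 71. Cache (LRU->MRU): [79 12]
  7. access 71: MISS, evict 79. Cache (LRU->MRU): [12 71]
  8. access 82: MISS, evict 12. Cache (LRU->MRU): [71 82]
  9. access 12: MISS, evict 71. Cache (LRU->MRU): [82 12]
  10. access 79: MISS, evict 82. Cache (LRU->MRU): [12 79]
  11. access 79: HIT. Cache (LRU->MRU): [12 79]
  12. access 60: MISS, evict 12. Cache (LRU->MRU): [79 60]
  13. access 12: MISS, evict 79. Cache (LRU->MRU): [60 12]
  14. access 13: MISS, evict 60. Cache (LRU->MRU): [12 13]
  15. access 82: MISS, evict 12. Cache (LRU->MRU): [13 82]
  16. access 71: MISS, evict 13. Cache (LRU->MRU): [82 71]
  17. access 12: MISS, evict 82. Cache (LRU->MRU): [71 12]
  18. access 35: MISS, evict 71. Cache (LRU->MRU): [12 35]
  19. access 35: HIT. Cache (LRU->MRU): [12 35]
  20. access 79: MISS, evict 12. Cache (LRU->MRU): [35 79]
  21. access 79: HIT. Cache (LRU->MRU): [35 79]
  22. access 35: HIT. Cache (LRU->MRU): [79 35]
  23. access 72: MISS, evict 79. Cache (LRU->MRU): [35 72]
Total: 6 hits, 17 misses, 15 evictions

Hit rate = 6/23

Answer: 6/23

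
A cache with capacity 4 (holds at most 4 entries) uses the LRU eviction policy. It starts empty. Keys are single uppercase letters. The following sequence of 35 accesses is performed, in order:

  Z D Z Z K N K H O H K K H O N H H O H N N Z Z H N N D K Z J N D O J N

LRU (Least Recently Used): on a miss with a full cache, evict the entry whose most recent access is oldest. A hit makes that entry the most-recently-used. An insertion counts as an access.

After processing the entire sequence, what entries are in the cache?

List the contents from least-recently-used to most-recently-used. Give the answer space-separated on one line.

Answer: D O J N

Derivation:
LRU simulation (capacity=4):
  1. access Z: MISS. Cache (LRU->MRU): [Z]
  2. access D: MISS. Cache (LRU->MRU): [Z D]
  3. access Z: HIT. Cache (LRU->MRU): [D Z]
  4. access Z: HIT. Cache (LRU->MRU): [D Z]
  5. access K: MISS. Cache (LRU->MRU): [D Z K]
  6. access N: MISS. Cache (LRU->MRU): [D Z K N]
  7. access K: HIT. Cache (LRU->MRU): [D Z N K]
  8. access H: MISS, evict D. Cache (LRU->MRU): [Z N K H]
  9. access O: MISS, evict Z. Cache (LRU->MRU): [N K H O]
  10. access H: HIT. Cache (LRU->MRU): [N K O H]
  11. access K: HIT. Cache (LRU->MRU): [N O H K]
  12. access K: HIT. Cache (LRU->MRU): [N O H K]
  13. access H: HIT. Cache (LRU->MRU): [N O K H]
  14. access O: HIT. Cache (LRU->MRU): [N K H O]
  15. access N: HIT. Cache (LRU->MRU): [K H O N]
  16. access H: HIT. Cache (LRU->MRU): [K O N H]
  17. access H: HIT. Cache (LRU->MRU): [K O N H]
  18. access O: HIT. Cache (LRU->MRU): [K N H O]
  19. access H: HIT. Cache (LRU->MRU): [K N O H]
  20. access N: HIT. Cache (LRU->MRU): [K O H N]
  21. access N: HIT. Cache (LRU->MRU): [K O H N]
  22. access Z: MISS, evict K. Cache (LRU->MRU): [O H N Z]
  23. access Z: HIT. Cache (LRU->MRU): [O H N Z]
  24. access H: HIT. Cache (LRU->MRU): [O N Z H]
  25. access N: HIT. Cache (LRU->MRU): [O Z H N]
  26. access N: HIT. Cache (LRU->MRU): [O Z H N]
  27. access D: MISS, evict O. Cache (LRU->MRU): [Z H N D]
  28. access K: MISS, evict Z. Cache (LRU->MRU): [H N D K]
  29. access Z: MISS, evict H. Cache (LRU->MRU): [N D K Z]
  30. access J: MISS, evict N. Cache (LRU->MRU): [D K Z J]
  31. access N: MISS, evict D. Cache (LRU->MRU): [K Z J N]
  32. access D: MISS, evict K. Cache (LRU->MRU): [Z J N D]
  33. access O: MISS, evict Z. Cache (LRU->MRU): [J N D O]
  34. access J: HIT. Cache (LRU->MRU): [N D O J]
  35. access N: HIT. Cache (LRU->MRU): [D O J N]
Total: 21 hits, 14 misses, 10 evictions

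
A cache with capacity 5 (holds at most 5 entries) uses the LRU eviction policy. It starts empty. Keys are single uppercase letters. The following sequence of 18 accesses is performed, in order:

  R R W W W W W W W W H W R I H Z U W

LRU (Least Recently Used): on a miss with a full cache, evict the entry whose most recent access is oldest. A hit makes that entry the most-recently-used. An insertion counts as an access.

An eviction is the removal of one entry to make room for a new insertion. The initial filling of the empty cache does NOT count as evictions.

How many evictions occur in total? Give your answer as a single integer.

Answer: 2

Derivation:
LRU simulation (capacity=5):
  1. access R: MISS. Cache (LRU->MRU): [R]
  2. access R: HIT. Cache (LRU->MRU): [R]
  3. access W: MISS. Cache (LRU->MRU): [R W]
  4. access W: HIT. Cache (LRU->MRU): [R W]
  5. access W: HIT. Cache (LRU->MRU): [R W]
  6. access W: HIT. Cache (LRU->MRU): [R W]
  7. access W: HIT. Cache (LRU->MRU): [R W]
  8. access W: HIT. Cache (LRU->MRU): [R W]
  9. access W: HIT. Cache (LRU->MRU): [R W]
  10. access W: HIT. Cache (LRU->MRU): [R W]
  11. access H: MISS. Cache (LRU->MRU): [R W H]
  12. access W: HIT. Cache (LRU->MRU): [R H W]
  13. access R: HIT. Cache (LRU->MRU): [H W R]
  14. access I: MISS. Cache (LRU->MRU): [H W R I]
  15. access H: HIT. Cache (LRU->MRU): [W R I H]
  16. access Z: MISS. Cache (LRU->MRU): [W R I H Z]
  17. access U: MISS, evict W. Cache (LRU->MRU): [R I H Z U]
  18. access W: MISS, evict R. Cache (LRU->MRU): [I H Z U W]
Total: 11 hits, 7 misses, 2 evictions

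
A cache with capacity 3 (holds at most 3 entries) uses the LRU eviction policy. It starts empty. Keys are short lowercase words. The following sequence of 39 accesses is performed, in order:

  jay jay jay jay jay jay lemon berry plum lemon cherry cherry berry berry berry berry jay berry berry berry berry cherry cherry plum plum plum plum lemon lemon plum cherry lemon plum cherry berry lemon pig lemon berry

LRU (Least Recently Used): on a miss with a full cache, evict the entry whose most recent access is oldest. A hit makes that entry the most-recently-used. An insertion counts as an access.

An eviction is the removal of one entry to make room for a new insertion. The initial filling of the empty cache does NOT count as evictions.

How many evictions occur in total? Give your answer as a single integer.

LRU simulation (capacity=3):
  1. access jay: MISS. Cache (LRU->MRU): [jay]
  2. access jay: HIT. Cache (LRU->MRU): [jay]
  3. access jay: HIT. Cache (LRU->MRU): [jay]
  4. access jay: HIT. Cache (LRU->MRU): [jay]
  5. access jay: HIT. Cache (LRU->MRU): [jay]
  6. access jay: HIT. Cache (LRU->MRU): [jay]
  7. access lemon: MISS. Cache (LRU->MRU): [jay lemon]
  8. access berry: MISS. Cache (LRU->MRU): [jay lemon berry]
  9. access plum: MISS, evict jay. Cache (LRU->MRU): [lemon berry plum]
  10. access lemon: HIT. Cache (LRU->MRU): [berry plum lemon]
  11. access cherry: MISS, evict berry. Cache (LRU->MRU): [plum lemon cherry]
  12. access cherry: HIT. Cache (LRU->MRU): [plum lemon cherry]
  13. access berry: MISS, evict plum. Cache (LRU->MRU): [lemon cherry berry]
  14. access berry: HIT. Cache (LRU->MRU): [lemon cherry berry]
  15. access berry: HIT. Cache (LRU->MRU): [lemon cherry berry]
  16. access berry: HIT. Cache (LRU->MRU): [lemon cherry berry]
  17. access jay: MISS, evict lemon. Cache (LRU->MRU): [cherry berry jay]
  18. access berry: HIT. Cache (LRU->MRU): [cherry jay berry]
  19. access berry: HIT. Cache (LRU->MRU): [cherry jay berry]
  20. access berry: HIT. Cache (LRU->MRU): [cherry jay berry]
  21. access berry: HIT. Cache (LRU->MRU): [cherry jay berry]
  22. access cherry: HIT. Cache (LRU->MRU): [jay berry cherry]
  23. access cherry: HIT. Cache (LRU->MRU): [jay berry cherry]
  24. access plum: MISS, evict jay. Cache (LRU->MRU): [berry cherry plum]
  25. access plum: HIT. Cache (LRU->MRU): [berry cherry plum]
  26. access plum: HIT. Cache (LRU->MRU): [berry cherry plum]
  27. access plum: HIT. Cache (LRU->MRU): [berry cherry plum]
  28. access lemon: MISS, evict berry. Cache (LRU->MRU): [cherry plum lemon]
  29. access lemon: HIT. Cache (LRU->MRU): [cherry plum lemon]
  30. access plum: HIT. Cache (LRU->MRU): [cherry lemon plum]
  31. access cherry: HIT. Cache (LRU->MRU): [lemon plum cherry]
  32. access lemon: HIT. Cache (LRU->MRU): [plum cherry lemon]
  33. access plum: HIT. Cache (LRU->MRU): [cherry lemon plum]
  34. access cherry: HIT. Cache (LRU->MRU): [lemon plum cherry]
  35. access berry: MISS, evict lemon. Cache (LRU->MRU): [plum cherry berry]
  36. access lemon: MISS, evict plum. Cache (LRU->MRU): [cherry berry lemon]
  37. access pig: MISS, evict cherry. Cache (LRU->MRU): [berry lemon pig]
  38. access lemon: HIT. Cache (LRU->MRU): [berry pig lemon]
  39. access berry: HIT. Cache (LRU->MRU): [pig lemon berry]
Total: 27 hits, 12 misses, 9 evictions

Answer: 9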